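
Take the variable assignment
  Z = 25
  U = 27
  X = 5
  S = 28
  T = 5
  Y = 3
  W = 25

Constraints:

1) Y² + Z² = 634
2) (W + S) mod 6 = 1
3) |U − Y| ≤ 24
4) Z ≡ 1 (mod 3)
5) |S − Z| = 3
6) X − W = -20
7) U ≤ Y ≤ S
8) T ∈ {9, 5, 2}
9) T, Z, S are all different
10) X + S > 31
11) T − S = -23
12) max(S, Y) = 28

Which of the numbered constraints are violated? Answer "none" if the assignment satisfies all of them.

Violated: 2 and 7.

1) Y² + Z² = 3² + 25² = 9 + 625 = 634 — satisfied.
2) W + S = 53; 53 mod 6 = 5, not 1 — violated.
3) |27 − 3| = 24; 24 ≤ 24 — satisfied.
4) 25 mod 3 = 1 — satisfied.
5) |28 − 25| = 3 — satisfied.
6) X − W = 5 − 25 = -20 — satisfied.
7) values 27, 3, 28; U = 27 is not ≤ Y = 3 — violated.
8) T = 5 is in {9, 5, 2} — satisfied.
9) values 5, 25, 28 are pairwise distinct — satisfied.
10) X + S = 5 + 28 = 33; 33 > 31 — satisfied.
11) T − S = 5 − 28 = -23 — satisfied.
12) max(28, 3) = 28 — satisfied.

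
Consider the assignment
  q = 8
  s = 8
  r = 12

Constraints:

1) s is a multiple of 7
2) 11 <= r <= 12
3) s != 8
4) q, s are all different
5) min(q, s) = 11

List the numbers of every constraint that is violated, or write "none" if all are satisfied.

1) 8 = 7*1 + 1, so 7 does not divide 8  false
2) r = 12 lies in [11, 12]  true
3) s = 8, but 8 is required to differ  false
4) q = s = 8, not all different  false
5) min(8, 8) = 8, not 11  false

Constraints 1, 3, 4, and 5 do not hold.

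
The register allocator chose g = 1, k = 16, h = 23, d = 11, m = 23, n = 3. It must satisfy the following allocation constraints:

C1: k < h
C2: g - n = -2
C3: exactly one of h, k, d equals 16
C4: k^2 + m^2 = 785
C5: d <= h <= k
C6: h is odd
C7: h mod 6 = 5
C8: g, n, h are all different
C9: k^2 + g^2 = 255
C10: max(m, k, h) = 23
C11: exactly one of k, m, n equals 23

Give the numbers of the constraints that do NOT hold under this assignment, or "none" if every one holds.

C1: k = 16, h = 23; 16 < 23  yes
C2: g - n = 1 - 3 = -2  yes
C3: h=23, k=16, d=11; 1 of them equals 16  yes
C4: k^2 + m^2 = 16^2 + 23^2 = 256 + 529 = 785  yes
C5: values 11, 23, 16; h = 23 is not <= k = 16  no
C6: h = 23 is odd  yes
C7: 23 mod 6 = 5  yes
C8: values 1, 3, 23 are pairwise distinct  yes
C9: k^2 + g^2 = 16^2 + 1^2 = 256 + 1 = 257, not 255  no
C10: max(23, 16, 23) = 23  yes
C11: k=16, m=23, n=3; 1 of them equals 23  yes

Violated: 5 and 9.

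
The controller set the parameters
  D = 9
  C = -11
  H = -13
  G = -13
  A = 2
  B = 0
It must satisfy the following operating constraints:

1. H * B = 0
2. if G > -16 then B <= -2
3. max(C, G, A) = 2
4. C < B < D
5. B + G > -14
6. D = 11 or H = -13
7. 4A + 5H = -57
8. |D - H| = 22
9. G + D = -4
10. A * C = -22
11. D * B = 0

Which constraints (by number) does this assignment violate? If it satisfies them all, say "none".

1. H * B = -13 * 0 = 0  holds
2. G = -13 > -16, so we need B ≤ -2; but B = 0 > -2  fails
3. max(-11, -13, 2) = 2  holds
4. values -11 < 0 < 9  holds
5. B + G = 0 + (-13) = -13; -13 > -14  holds
6. D = 9 ≠ 11, but H = -13 = -13 (second disjunct)  holds
7. 4A + 5H = 4(2) + 5(-13) = -57  holds
8. |9 - (-13)| = 22  holds
9. G + D = -13 + 9 = -4  holds
10. A * C = 2 * (-11) = -22  holds
11. D * B = 9 * 0 = 0  holds

The assignment fails constraint 2.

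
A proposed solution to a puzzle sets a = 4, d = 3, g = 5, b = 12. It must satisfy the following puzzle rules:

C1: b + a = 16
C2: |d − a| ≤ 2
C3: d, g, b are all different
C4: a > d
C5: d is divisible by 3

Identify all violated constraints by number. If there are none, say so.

Yes — all constraints hold.

C1: b + a = 12 + 4 = 16  yes
C2: |3 − 4| = 1; 1 ≤ 2  yes
C3: values 3, 5, 12 are pairwise distinct  yes
C4: a = 4, d = 3; 4 > 3  yes
C5: 3 / 3 = 1, so 3 divides 3  yes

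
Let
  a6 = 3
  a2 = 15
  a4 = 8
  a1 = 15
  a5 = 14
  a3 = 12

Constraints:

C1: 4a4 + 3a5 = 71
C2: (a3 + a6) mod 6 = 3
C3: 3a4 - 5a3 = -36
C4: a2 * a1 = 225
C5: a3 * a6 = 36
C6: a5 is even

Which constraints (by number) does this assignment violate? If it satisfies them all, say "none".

C1: 4a4 + 3a5 = 4(8) + 3(14) = 74, not 71  no
C2: a3 + a6 = 15; 15 mod 6 = 3  yes
C3: 3a4 - 5a3 = 3(8) - 5(12) = -36  yes
C4: a2 * a1 = 15 * 15 = 225  yes
C5: a3 * a6 = 12 * 3 = 36  yes
C6: a5 = 14 is even  yes

Violated: 1.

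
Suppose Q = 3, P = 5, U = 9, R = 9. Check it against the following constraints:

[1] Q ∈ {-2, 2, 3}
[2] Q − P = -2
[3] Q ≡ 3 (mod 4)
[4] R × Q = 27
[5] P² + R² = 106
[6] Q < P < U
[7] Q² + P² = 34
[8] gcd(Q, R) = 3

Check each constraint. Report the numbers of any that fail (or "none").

[1] Q = 3 is in {-2, 2, 3} — OK.
[2] Q − P = 3 − 5 = -2 — OK.
[3] 3 mod 4 = 3 — OK.
[4] R × Q = 9 × 3 = 27 — OK.
[5] P² + R² = 5² + 9² = 25 + 81 = 106 — OK.
[6] values 3 < 5 < 9 — OK.
[7] Q² + P² = 3² + 5² = 9 + 25 = 34 — OK.
[8] gcd(3, 9) = 3 — OK.

The assignment satisfies every constraint.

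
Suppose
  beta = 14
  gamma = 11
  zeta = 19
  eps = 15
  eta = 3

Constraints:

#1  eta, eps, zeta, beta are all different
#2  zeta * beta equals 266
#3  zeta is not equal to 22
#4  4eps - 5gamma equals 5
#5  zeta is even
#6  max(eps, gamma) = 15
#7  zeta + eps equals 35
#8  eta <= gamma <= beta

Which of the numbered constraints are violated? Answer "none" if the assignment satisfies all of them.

Violated: 5 and 7.

#1 values 3, 15, 19, 14 are pairwise distinct — holds.
#2 zeta * beta = 19 * 14 = 266 — holds.
#3 zeta = 19, and 19 ≠ 22 — holds.
#4 4eps - 5gamma = 4(15) - 5(11) = 5 — holds.
#5 zeta = 19 is odd — fails.
#6 max(15, 11) = 15 — holds.
#7 zeta + eps = 19 + 15 = 34, not 35 — fails.
#8 values 3 <= 11 <= 14 — holds.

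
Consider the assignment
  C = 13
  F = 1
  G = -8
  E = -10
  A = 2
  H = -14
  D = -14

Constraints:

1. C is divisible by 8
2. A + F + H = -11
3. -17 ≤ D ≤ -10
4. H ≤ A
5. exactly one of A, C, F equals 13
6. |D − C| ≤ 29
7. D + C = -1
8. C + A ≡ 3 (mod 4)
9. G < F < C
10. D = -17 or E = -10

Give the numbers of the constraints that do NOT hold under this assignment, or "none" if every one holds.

1. 13 = 8×1 + 5, so 8 does not divide 13 — violated.
2. A + F + H = 2 + 1 + (-14) = -11 — satisfied.
3. D = -14 lies in [-17, -10] — satisfied.
4. H = -14, A = 2; -14 ≤ 2 — satisfied.
5. A=2, C=13, F=1; 1 of them equals 13 — satisfied.
6. |-14 − 13| = 27; 27 ≤ 29 — satisfied.
7. D + C = -14 + 13 = -1 — satisfied.
8. C + A = 15; 15 mod 4 = 3 — satisfied.
9. values -8 < 1 < 13 — satisfied.
10. D = -14 ≠ -17, but E = -10 = -10 (second disjunct) — satisfied.

Constraint 1 is violated.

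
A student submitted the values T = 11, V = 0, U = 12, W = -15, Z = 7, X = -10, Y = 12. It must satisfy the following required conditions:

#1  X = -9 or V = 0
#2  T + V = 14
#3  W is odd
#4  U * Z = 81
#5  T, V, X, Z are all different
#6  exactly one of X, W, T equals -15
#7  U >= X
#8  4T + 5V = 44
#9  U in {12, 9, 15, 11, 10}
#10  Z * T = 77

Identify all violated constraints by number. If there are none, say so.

#1 X = -10 ≠ -9, but V = 0 = 0 (second disjunct) — holds.
#2 T + V = 11 + 0 = 11, not 14 — does not hold.
#3 W = -15 is odd — holds.
#4 U * Z = 12 * 7 = 84, not 81 — does not hold.
#5 values 11, 0, -10, 7 are pairwise distinct — holds.
#6 X=-10, W=-15, T=11; 1 of them equals -15 — holds.
#7 U = 12, X = -10; 12 ≥ -10 — holds.
#8 4T + 5V = 4(11) + 5(0) = 44 — holds.
#9 U = 12 is in {12, 9, 15, 11, 10} — holds.
#10 Z * T = 7 * 11 = 77 — holds.

Constraints 2 and 4 are violated.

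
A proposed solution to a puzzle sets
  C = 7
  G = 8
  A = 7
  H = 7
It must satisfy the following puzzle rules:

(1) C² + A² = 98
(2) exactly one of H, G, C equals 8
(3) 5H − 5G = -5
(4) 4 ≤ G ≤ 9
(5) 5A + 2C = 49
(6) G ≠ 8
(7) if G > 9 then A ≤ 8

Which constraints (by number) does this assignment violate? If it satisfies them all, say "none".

(1) C² + A² = 7² + 7² = 49 + 49 = 98 — holds.
(2) H=7, G=8, C=7; 1 of them equals 8 — holds.
(3) 5H − 5G = 5(7) − 5(8) = -5 — holds.
(4) G = 8 lies in [4, 9] — holds.
(5) 5A + 2C = 5(7) + 2(7) = 49 — holds.
(6) G = 8, but 8 is required to differ — does not hold.
(7) G = 8, not > 9; antecedent false, conditional vacuously true — holds.

The assignment fails constraint 6.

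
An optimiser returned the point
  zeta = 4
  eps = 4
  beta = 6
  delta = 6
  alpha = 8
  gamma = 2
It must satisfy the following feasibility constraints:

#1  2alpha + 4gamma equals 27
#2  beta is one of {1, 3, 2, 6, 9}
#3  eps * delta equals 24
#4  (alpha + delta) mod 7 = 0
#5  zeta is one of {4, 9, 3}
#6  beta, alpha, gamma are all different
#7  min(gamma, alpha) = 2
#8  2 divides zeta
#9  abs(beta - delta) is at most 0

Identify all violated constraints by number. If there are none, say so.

#1 2alpha + 4gamma = 2(8) + 4(2) = 24, not 27  ✘
#2 beta = 6 is in {1, 3, 2, 6, 9}  ✔
#3 eps * delta = 4 * 6 = 24  ✔
#4 alpha + delta = 14; 14 mod 7 = 0  ✔
#5 zeta = 4 is in {4, 9, 3}  ✔
#6 values 6, 8, 2 are pairwise distinct  ✔
#7 min(2, 8) = 2  ✔
#8 4 / 2 = 2, so 2 divides 4  ✔
#9 abs(6 - 6) = 0; 0 ≤ 0  ✔

Violated: 1.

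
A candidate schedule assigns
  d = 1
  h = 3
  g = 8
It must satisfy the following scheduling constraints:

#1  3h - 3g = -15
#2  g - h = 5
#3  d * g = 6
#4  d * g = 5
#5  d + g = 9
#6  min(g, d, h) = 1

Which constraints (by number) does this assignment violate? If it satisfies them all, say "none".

#1 3h - 3g = 3(3) - 3(8) = -15  yes
#2 g - h = 8 - 3 = 5  yes
#3 d * g = 1 * 8 = 8, not 6  no
#4 d * g = 1 * 8 = 8, not 5  no
#5 d + g = 1 + 8 = 9  yes
#6 min(8, 1, 3) = 1  yes

No — constraints 3, 4 are not satisfied.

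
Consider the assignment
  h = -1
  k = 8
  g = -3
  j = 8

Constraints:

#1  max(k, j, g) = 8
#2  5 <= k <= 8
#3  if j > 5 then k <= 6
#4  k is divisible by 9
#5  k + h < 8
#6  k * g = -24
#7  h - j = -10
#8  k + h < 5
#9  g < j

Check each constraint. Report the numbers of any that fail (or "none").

#1 max(8, 8, -3) = 8  true
#2 k = 8 lies in [5, 8]  true
#3 j = 8 > 5, so we need k ≤ 6; but k = 8 > 6  false
#4 8 = 9*0 + 8, so 9 does not divide 8  false
#5 k + h = 8 + (-1) = 7; 7 < 8  true
#6 k * g = 8 * (-3) = -24  true
#7 h - j = -1 - 8 = -9, not -10  false
#8 k + h = 8 + (-1) = 7; 7 ≥ 5, bound 5 not met  false
#9 g = -3, j = 8; -3 < 8  true

Violated: 3, 4, 7, and 8.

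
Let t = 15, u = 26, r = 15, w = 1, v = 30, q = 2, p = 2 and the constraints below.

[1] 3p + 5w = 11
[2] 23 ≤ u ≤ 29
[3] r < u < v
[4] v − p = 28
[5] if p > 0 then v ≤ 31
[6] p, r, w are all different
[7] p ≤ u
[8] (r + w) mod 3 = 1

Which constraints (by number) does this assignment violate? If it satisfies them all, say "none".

[1] 3p + 5w = 3(2) + 5(1) = 11 — satisfied.
[2] u = 26 lies in [23, 29] — satisfied.
[3] values 15 < 26 < 30 — satisfied.
[4] v − p = 30 − 2 = 28 — satisfied.
[5] p = 2 > 0, so we need v ≤ 31; v = 30 ≤ 31 — satisfied.
[6] values 2, 15, 1 are pairwise distinct — satisfied.
[7] p = 2, u = 26; 2 ≤ 26 — satisfied.
[8] r + w = 16; 16 mod 3 = 1 — satisfied.

No violations.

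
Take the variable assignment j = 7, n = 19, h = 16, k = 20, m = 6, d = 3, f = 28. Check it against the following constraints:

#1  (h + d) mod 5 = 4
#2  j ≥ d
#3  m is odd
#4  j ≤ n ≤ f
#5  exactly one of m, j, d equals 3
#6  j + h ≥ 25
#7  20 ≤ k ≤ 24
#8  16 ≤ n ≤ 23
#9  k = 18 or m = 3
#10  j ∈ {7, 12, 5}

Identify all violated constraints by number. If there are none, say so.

#1 h + d = 19; 19 mod 5 = 4 — OK.
#2 j = 7, d = 3; 7 ≥ 3 — OK.
#3 m = 6 is even — violated.
#4 values 7 ≤ 19 ≤ 28 — OK.
#5 m=6, j=7, d=3; 1 of them equals 3 — OK.
#6 j + h = 7 + 16 = 23; 23 < 25, bound 25 not met — violated.
#7 k = 20 lies in [20, 24] — OK.
#8 n = 19 lies in [16, 23] — OK.
#9 k = 20 ≠ 18 and m = 6 ≠ 3; both disjuncts false — violated.
#10 j = 7 is in {7, 12, 5} — OK.

No — constraints 3, 6, and 9 are not satisfied.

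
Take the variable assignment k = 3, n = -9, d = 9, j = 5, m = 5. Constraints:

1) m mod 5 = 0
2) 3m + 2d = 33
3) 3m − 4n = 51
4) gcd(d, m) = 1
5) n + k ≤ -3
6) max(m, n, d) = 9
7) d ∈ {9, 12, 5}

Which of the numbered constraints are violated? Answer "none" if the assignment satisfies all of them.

No violations.

1) 5 mod 5 = 0  true
2) 3m + 2d = 3(5) + 2(9) = 33  true
3) 3m − 4n = 3(5) − 4(-9) = 51  true
4) gcd(9, 5) = 1  true
5) n + k = -9 + 3 = -6; -6 ≤ -3  true
6) max(5, -9, 9) = 9  true
7) d = 9 is in {9, 12, 5}  true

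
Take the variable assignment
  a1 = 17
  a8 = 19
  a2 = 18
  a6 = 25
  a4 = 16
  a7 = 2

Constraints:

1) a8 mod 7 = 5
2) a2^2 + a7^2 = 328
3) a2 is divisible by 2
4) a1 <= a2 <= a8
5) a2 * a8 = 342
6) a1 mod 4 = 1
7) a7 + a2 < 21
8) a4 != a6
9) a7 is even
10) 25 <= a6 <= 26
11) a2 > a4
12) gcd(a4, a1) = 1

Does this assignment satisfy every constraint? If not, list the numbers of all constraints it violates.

No violations.

1) 19 mod 7 = 5  OK
2) a2^2 + a7^2 = 18^2 + 2^2 = 324 + 4 = 328  OK
3) 18 / 2 = 9, so 2 divides 18  OK
4) values 17 <= 18 <= 19  OK
5) a2 * a8 = 18 * 19 = 342  OK
6) 17 mod 4 = 1  OK
7) a7 + a2 = 2 + 18 = 20; 20 < 21  OK
8) a4 = 16, a6 = 25; distinct  OK
9) a7 = 2 is even  OK
10) a6 = 25 lies in [25, 26]  OK
11) a2 = 18, a4 = 16; 18 > 16  OK
12) gcd(16, 17) = 1  OK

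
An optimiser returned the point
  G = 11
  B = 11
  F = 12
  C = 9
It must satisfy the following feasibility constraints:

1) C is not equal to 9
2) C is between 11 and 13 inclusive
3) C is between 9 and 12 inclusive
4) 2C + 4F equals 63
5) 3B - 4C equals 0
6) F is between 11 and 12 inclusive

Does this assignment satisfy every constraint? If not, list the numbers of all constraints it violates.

1) C = 9, but 9 is required to differ  no
2) C = 9 is outside [11, 13]  no
3) C = 9 lies in [9, 12]  yes
4) 2C + 4F = 2(9) + 4(12) = 66, not 63  no
5) 3B - 4C = 3(11) - 4(9) = -3, not 0  no
6) F = 12 lies in [11, 12]  yes

No — constraints 1, 2, 4, 5 are not satisfied.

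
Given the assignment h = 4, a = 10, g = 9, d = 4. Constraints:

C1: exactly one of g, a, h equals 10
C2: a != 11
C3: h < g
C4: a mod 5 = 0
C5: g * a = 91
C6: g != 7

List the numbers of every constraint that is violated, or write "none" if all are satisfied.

C1: g=9, a=10, h=4; 1 of them equals 10  holds
C2: a = 10, and 10 ≠ 11  holds
C3: h = 4, g = 9; 4 < 9  holds
C4: 10 mod 5 = 0  holds
C5: g * a = 9 * 10 = 90, not 91  fails
C6: g = 9, and 9 ≠ 7  holds

Violated: 5.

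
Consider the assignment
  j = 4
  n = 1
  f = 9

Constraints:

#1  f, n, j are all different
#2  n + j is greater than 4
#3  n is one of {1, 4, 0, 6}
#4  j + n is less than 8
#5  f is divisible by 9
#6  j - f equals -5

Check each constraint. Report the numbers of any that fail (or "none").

#1 values 9, 1, 4 are pairwise distinct — OK.
#2 n + j = 1 + 4 = 5; 5 > 4 — OK.
#3 n = 1 is in {1, 4, 0, 6} — OK.
#4 j + n = 4 + 1 = 5; 5 < 8 — OK.
#5 9 / 9 = 1, so 9 divides 9 — OK.
#6 j - f = 4 - 9 = -5 — OK.

None — every constraint holds.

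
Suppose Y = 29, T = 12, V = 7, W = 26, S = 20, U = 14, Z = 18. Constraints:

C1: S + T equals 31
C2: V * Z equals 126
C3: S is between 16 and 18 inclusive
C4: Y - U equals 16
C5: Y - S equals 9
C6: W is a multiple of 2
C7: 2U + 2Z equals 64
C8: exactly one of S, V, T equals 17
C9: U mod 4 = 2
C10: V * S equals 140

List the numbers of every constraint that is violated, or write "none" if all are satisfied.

C1: S + T = 20 + 12 = 32, not 31 — violated.
C2: V * Z = 7 * 18 = 126 — satisfied.
C3: S = 20 is outside [16, 18] — violated.
C4: Y - U = 29 - 14 = 15, not 16 — violated.
C5: Y - S = 29 - 20 = 9 — satisfied.
C6: 26 / 2 = 13, so 2 divides 26 — satisfied.
C7: 2U + 2Z = 2(14) + 2(18) = 64 — satisfied.
C8: S=20, V=7, T=12; 0 of them equal 17, not exactly one — violated.
C9: 14 mod 4 = 2 — satisfied.
C10: V * S = 7 * 20 = 140 — satisfied.

The assignment fails constraints 1, 3, 4, and 8.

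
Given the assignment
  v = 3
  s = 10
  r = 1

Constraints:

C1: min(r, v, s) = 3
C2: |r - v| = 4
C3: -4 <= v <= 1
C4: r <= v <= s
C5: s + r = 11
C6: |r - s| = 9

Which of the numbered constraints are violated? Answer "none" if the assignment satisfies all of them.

C1: min(1, 3, 10) = 1, not 3 — violated.
C2: |1 - 3| = 2, not 4 — violated.
C3: v = 3 is outside [-4, 1] — violated.
C4: values 1 <= 3 <= 10 — OK.
C5: s + r = 10 + 1 = 11 — OK.
C6: |1 - 10| = 9 — OK.

Violated: 1, 2, 3.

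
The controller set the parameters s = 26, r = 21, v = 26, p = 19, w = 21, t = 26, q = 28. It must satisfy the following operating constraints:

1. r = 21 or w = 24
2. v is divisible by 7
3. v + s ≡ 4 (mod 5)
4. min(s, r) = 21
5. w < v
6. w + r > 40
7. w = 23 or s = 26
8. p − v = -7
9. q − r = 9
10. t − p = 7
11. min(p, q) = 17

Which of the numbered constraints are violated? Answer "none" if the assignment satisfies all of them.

1. r = 21 = 21 (first disjunct)  true
2. 26 = 7×3 + 5, so 7 does not divide 26  false
3. v + s = 52; 52 mod 5 = 2, not 4  false
4. min(26, 21) = 21  true
5. w = 21, v = 26; 21 < 26  true
6. w + r = 21 + 21 = 42; 42 > 40  true
7. w = 21 ≠ 23, but s = 26 = 26 (second disjunct)  true
8. p − v = 19 − 26 = -7  true
9. q − r = 28 − 21 = 7, not 9  false
10. t − p = 26 − 19 = 7  true
11. min(19, 28) = 19, not 17  false

Constraints 2, 3, 9, and 11 do not hold.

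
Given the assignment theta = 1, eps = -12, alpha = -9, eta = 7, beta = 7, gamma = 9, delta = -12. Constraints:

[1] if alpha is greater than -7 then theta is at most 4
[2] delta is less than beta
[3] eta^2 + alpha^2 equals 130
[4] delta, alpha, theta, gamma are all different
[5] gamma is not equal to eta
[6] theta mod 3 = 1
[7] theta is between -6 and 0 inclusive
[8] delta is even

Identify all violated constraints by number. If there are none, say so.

[1] alpha = -9, not > -7; antecedent false, conditional vacuously true — satisfied.
[2] delta = -12, beta = 7; -12 < 7 — satisfied.
[3] eta^2 + alpha^2 = 7^2 + (-9)^2 = 49 + 81 = 130 — satisfied.
[4] values -12, -9, 1, 9 are pairwise distinct — satisfied.
[5] gamma = 9, eta = 7; distinct — satisfied.
[6] 1 mod 3 = 1 — satisfied.
[7] theta = 1 is outside [-6, 0] — violated.
[8] delta = -12 is even — satisfied.

Violated: 7.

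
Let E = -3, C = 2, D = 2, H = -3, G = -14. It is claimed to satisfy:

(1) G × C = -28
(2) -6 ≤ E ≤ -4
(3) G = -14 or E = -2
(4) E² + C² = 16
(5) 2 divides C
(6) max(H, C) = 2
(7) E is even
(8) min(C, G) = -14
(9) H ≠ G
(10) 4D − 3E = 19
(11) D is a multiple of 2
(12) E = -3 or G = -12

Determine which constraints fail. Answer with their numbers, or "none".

Violated: 2, 4, 7, and 10.

(1) G × C = -14 × 2 = -28  ✔
(2) E = -3 is outside [-6, -4]  ✘
(3) G = -14 = -14 (first disjunct)  ✔
(4) E² + C² = (-3)² + 2² = 9 + 4 = 13, not 16  ✘
(5) 2 / 2 = 1, so 2 divides 2  ✔
(6) max(-3, 2) = 2  ✔
(7) E = -3 is odd  ✘
(8) min(2, -14) = -14  ✔
(9) H = -3, G = -14; distinct  ✔
(10) 4D − 3E = 4(2) − 3(-3) = 17, not 19  ✘
(11) 2 / 2 = 1, so 2 divides 2  ✔
(12) E = -3 = -3 (first disjunct)  ✔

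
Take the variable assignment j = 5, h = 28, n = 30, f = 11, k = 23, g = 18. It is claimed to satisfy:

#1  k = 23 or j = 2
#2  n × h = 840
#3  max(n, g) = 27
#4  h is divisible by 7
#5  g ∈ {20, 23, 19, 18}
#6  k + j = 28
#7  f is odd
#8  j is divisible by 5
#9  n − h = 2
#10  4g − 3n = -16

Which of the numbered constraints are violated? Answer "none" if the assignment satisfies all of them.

#1 k = 23 = 23 (first disjunct) — holds.
#2 n × h = 30 × 28 = 840 — holds.
#3 max(30, 18) = 30, not 27 — fails.
#4 28 / 7 = 4, so 7 divides 28 — holds.
#5 g = 18 is in {20, 23, 19, 18} — holds.
#6 k + j = 23 + 5 = 28 — holds.
#7 f = 11 is odd — holds.
#8 5 / 5 = 1, so 5 divides 5 — holds.
#9 n − h = 30 − 28 = 2 — holds.
#10 4g − 3n = 4(18) − 3(30) = -18, not -16 — fails.

Violated: 3, 10.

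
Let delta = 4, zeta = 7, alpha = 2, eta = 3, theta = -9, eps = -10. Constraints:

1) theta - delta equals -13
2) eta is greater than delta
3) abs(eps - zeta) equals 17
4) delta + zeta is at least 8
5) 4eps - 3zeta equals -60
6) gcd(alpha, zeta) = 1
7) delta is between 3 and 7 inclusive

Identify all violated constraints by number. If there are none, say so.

1) theta - delta = -9 - 4 = -13  yes
2) eta = 3, delta = 4; 3 ≤ 4 (want >)  no
3) abs(-10 - 7) = 17  yes
4) delta + zeta = 4 + 7 = 11; 11 ≥ 8  yes
5) 4eps - 3zeta = 4(-10) - 3(7) = -61, not -60  no
6) gcd(2, 7) = 1  yes
7) delta = 4 lies in [3, 7]  yes

Violated: 2, 5.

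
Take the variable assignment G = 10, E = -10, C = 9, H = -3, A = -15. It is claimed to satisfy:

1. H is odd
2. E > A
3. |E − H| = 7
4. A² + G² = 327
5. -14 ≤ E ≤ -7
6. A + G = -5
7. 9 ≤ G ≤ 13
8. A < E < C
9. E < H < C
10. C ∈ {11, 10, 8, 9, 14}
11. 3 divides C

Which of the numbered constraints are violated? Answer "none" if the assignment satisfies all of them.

Violated: 4.

1. H = -3 is odd — OK.
2. E = -10, A = -15; -10 > -15 — OK.
3. |-10 − (-3)| = 7 — OK.
4. A² + G² = (-15)² + 10² = 225 + 100 = 325, not 327 — violated.
5. E = -10 lies in [-14, -7] — OK.
6. A + G = -15 + 10 = -5 — OK.
7. G = 10 lies in [9, 13] — OK.
8. values -15 < -10 < 9 — OK.
9. values -10 < -3 < 9 — OK.
10. C = 9 is in {11, 10, 8, 9, 14} — OK.
11. 9 / 3 = 3, so 3 divides 9 — OK.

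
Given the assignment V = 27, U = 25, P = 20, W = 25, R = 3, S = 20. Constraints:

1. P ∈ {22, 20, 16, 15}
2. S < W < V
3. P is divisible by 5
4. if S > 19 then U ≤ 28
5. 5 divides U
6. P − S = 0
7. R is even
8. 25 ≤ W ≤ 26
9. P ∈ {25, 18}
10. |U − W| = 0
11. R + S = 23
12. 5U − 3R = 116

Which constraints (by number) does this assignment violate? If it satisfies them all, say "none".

1. P = 20 is in {22, 20, 16, 15}  true
2. values 20 < 25 < 27  true
3. 20 / 5 = 4, so 5 divides 20  true
4. S = 20 > 19, so we need U ≤ 28; U = 25 ≤ 28  true
5. 25 / 5 = 5, so 5 divides 25  true
6. P − S = 20 − 20 = 0  true
7. R = 3 is odd  false
8. W = 25 lies in [25, 26]  true
9. P = 20 is not in {25, 18}  false
10. |25 − 25| = 0  true
11. R + S = 3 + 20 = 23  true
12. 5U − 3R = 5(25) − 3(3) = 116  true

The assignment fails constraints 7 and 9.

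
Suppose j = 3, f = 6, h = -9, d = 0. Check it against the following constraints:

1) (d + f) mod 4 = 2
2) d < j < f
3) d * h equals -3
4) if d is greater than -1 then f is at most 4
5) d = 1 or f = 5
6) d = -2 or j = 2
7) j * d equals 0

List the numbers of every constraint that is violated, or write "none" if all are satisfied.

The assignment fails constraints 3, 4, 5, 6.

1) d + f = 6; 6 mod 4 = 2  holds
2) values 0 < 3 < 6  holds
3) d * h = 0 * (-9) = 0, not -3  fails
4) d = 0 > -1, so we need f ≤ 4; but f = 6 > 4  fails
5) d = 0 ≠ 1 and f = 6 ≠ 5; both disjuncts false  fails
6) d = 0 ≠ -2 and j = 3 ≠ 2; both disjuncts false  fails
7) j * d = 3 * 0 = 0  holds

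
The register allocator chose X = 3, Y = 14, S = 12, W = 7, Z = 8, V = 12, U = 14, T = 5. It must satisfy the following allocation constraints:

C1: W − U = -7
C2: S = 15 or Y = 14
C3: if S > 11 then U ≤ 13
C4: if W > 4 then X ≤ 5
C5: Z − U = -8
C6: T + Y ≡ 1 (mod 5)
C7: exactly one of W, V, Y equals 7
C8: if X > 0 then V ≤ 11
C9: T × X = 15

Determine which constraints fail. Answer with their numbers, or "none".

C1: W − U = 7 − 14 = -7 — satisfied.
C2: S = 12 ≠ 15, but Y = 14 = 14 (second disjunct) — satisfied.
C3: S = 12 > 11, so we need U ≤ 13; but U = 14 > 13 — violated.
C4: W = 7 > 4, so we need X ≤ 5; X = 3 ≤ 5 — satisfied.
C5: Z − U = 8 − 14 = -6, not -8 — violated.
C6: T + Y = 19; 19 mod 5 = 4, not 1 — violated.
C7: W=7, V=12, Y=14; 1 of them equals 7 — satisfied.
C8: X = 3 > 0, so we need V ≤ 11; but V = 12 > 11 — violated.
C9: T × X = 5 × 3 = 15 — satisfied.

The assignment fails constraints 3, 5, 6, 8.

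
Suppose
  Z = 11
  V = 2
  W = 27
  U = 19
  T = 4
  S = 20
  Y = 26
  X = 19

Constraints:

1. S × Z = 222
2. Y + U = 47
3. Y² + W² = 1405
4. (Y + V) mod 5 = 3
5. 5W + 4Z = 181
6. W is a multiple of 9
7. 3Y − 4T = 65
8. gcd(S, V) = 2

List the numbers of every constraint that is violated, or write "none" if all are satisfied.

1. S × Z = 20 × 11 = 220, not 222  ✘
2. Y + U = 26 + 19 = 45, not 47  ✘
3. Y² + W² = 26² + 27² = 676 + 729 = 1405  ✔
4. Y + V = 28; 28 mod 5 = 3  ✔
5. 5W + 4Z = 5(27) + 4(11) = 179, not 181  ✘
6. 27 / 9 = 3, so 9 divides 27  ✔
7. 3Y − 4T = 3(26) − 4(4) = 62, not 65  ✘
8. gcd(20, 2) = 2  ✔

The assignment fails constraints 1, 2, 5, and 7.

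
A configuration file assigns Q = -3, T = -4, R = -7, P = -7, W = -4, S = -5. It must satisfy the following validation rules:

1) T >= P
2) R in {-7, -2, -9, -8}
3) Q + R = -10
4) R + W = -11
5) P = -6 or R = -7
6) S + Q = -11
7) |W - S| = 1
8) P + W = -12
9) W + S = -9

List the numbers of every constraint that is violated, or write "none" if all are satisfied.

Constraints 6, 8 are violated.

1) T = -4, P = -7; -4 ≥ -7  yes
2) R = -7 is in {-7, -2, -9, -8}  yes
3) Q + R = -3 + (-7) = -10  yes
4) R + W = -7 + (-4) = -11  yes
5) P = -7 ≠ -6, but R = -7 = -7 (second disjunct)  yes
6) S + Q = -5 + (-3) = -8, not -11  no
7) |-4 - (-5)| = 1  yes
8) P + W = -7 + (-4) = -11, not -12  no
9) W + S = -4 + (-5) = -9  yes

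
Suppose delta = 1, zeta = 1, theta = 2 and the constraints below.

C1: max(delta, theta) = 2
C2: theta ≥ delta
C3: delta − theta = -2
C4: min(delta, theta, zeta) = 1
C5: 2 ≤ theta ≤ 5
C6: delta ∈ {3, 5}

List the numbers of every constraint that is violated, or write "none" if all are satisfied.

Constraints 3, 6 are violated.

C1: max(1, 2) = 2 — holds.
C2: theta = 2, delta = 1; 2 ≥ 1 — holds.
C3: delta − theta = 1 − 2 = -1, not -2 — does not hold.
C4: min(1, 2, 1) = 1 — holds.
C5: theta = 2 lies in [2, 5] — holds.
C6: delta = 1 is not in {3, 5} — does not hold.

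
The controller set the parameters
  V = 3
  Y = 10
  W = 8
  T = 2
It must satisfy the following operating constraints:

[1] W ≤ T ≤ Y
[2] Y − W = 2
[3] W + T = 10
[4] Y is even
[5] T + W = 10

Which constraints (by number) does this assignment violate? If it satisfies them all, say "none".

Constraint 1 does not hold.

[1] values 8, 2, 10; W = 8 is not ≤ T = 2 — does not hold.
[2] Y − W = 10 − 8 = 2 — holds.
[3] W + T = 8 + 2 = 10 — holds.
[4] Y = 10 is even — holds.
[5] T + W = 2 + 8 = 10 — holds.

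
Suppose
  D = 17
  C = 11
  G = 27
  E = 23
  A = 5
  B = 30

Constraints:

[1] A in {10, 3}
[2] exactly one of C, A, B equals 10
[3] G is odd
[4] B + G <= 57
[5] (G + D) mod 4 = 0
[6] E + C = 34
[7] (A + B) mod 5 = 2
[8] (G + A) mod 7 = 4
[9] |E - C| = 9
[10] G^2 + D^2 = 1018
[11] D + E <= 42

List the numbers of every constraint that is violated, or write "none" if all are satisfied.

No — constraints 1, 2, 7, 9 are not satisfied.

[1] A = 5 is not in {10, 3}  FAIL
[2] C=11, A=5, B=30; 0 of them equal 10, not exactly one  FAIL
[3] G = 27 is odd  OK
[4] B + G = 30 + 27 = 57; 57 ≤ 57  OK
[5] G + D = 44; 44 mod 4 = 0  OK
[6] E + C = 23 + 11 = 34  OK
[7] A + B = 35; 35 mod 5 = 0, not 2  FAIL
[8] G + A = 32; 32 mod 7 = 4  OK
[9] |23 - 11| = 12, not 9  FAIL
[10] G^2 + D^2 = 27^2 + 17^2 = 729 + 289 = 1018  OK
[11] D + E = 17 + 23 = 40; 40 ≤ 42  OK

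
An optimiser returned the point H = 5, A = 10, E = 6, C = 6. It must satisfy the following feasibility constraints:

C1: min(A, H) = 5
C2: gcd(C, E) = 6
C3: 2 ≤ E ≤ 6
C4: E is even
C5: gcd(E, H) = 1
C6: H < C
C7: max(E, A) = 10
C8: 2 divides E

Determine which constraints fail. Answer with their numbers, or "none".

None — every constraint holds.

C1: min(10, 5) = 5  ✓
C2: gcd(6, 6) = 6  ✓
C3: E = 6 lies in [2, 6]  ✓
C4: E = 6 is even  ✓
C5: gcd(6, 5) = 1  ✓
C6: H = 5, C = 6; 5 < 6  ✓
C7: max(6, 10) = 10  ✓
C8: 6 / 2 = 3, so 2 divides 6  ✓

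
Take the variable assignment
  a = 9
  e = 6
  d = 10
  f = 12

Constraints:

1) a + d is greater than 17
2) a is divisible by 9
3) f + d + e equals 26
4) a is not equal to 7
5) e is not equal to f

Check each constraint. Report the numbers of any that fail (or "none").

1) a + d = 9 + 10 = 19; 19 > 17 — satisfied.
2) 9 / 9 = 1, so 9 divides 9 — satisfied.
3) f + d + e = 12 + 10 + 6 = 28, not 26 — violated.
4) a = 9, and 9 ≠ 7 — satisfied.
5) e = 6, f = 12; distinct — satisfied.

Violated: 3.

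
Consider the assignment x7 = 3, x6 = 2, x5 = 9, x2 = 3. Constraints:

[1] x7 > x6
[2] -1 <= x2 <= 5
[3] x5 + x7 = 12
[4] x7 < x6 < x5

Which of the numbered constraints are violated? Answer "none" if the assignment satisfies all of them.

[1] x7 = 3, x6 = 2; 3 > 2 — holds.
[2] x2 = 3 lies in [-1, 5] — holds.
[3] x5 + x7 = 9 + 3 = 12 — holds.
[4] values 3, 2, 9; x7 = 3 is not < x6 = 2 — does not hold.

No — constraint 4 is not satisfied.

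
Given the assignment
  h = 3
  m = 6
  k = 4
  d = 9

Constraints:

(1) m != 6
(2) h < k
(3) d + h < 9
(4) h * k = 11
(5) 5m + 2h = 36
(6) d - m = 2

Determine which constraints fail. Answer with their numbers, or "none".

(1) m = 6, but 6 is required to differ  false
(2) h = 3, k = 4; 3 < 4  true
(3) d + h = 9 + 3 = 12; 12 ≥ 9, bound 9 not met  false
(4) h * k = 3 * 4 = 12, not 11  false
(5) 5m + 2h = 5(6) + 2(3) = 36  true
(6) d - m = 9 - 6 = 3, not 2  false

Constraints 1, 3, 4, and 6 do not hold.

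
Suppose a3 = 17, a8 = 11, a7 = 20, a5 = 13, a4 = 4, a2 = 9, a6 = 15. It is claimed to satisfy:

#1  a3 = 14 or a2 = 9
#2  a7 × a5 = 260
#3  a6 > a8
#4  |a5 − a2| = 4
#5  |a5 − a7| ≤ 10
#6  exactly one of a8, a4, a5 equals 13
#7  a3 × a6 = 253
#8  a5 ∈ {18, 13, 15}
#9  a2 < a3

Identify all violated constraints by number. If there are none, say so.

Constraint 7 is violated.

#1 a3 = 17 ≠ 14, but a2 = 9 = 9 (second disjunct) — OK.
#2 a7 × a5 = 20 × 13 = 260 — OK.
#3 a6 = 15, a8 = 11; 15 > 11 — OK.
#4 |13 − 9| = 4 — OK.
#5 |13 − 20| = 7; 7 ≤ 10 — OK.
#6 a8=11, a4=4, a5=13; 1 of them equals 13 — OK.
#7 a3 × a6 = 17 × 15 = 255, not 253 — violated.
#8 a5 = 13 is in {18, 13, 15} — OK.
#9 a2 = 9, a3 = 17; 9 < 17 — OK.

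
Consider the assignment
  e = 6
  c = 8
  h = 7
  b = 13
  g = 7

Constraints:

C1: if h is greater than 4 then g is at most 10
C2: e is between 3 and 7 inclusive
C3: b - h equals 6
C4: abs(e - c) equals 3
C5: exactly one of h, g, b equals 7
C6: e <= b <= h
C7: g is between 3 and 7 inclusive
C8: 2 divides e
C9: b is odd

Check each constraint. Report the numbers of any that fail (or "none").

C1: h = 7 > 4, so we need g ≤ 10; g = 7 ≤ 10  ✔
C2: e = 6 lies in [3, 7]  ✔
C3: b - h = 13 - 7 = 6  ✔
C4: abs(6 - 8) = 2, not 3  ✘
C5: h=7, g=7, b=13; 2 of them equal 7, not exactly one  ✘
C6: values 6, 13, 7; b = 13 is not <= h = 7  ✘
C7: g = 7 lies in [3, 7]  ✔
C8: 6 / 2 = 3, so 2 divides 6  ✔
C9: b = 13 is odd  ✔

The assignment fails constraints 4, 5, 6.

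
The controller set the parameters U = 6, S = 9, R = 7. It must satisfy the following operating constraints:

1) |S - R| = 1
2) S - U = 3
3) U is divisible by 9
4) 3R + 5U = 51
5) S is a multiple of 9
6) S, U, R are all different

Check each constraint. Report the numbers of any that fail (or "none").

Constraints 1, 3 do not hold.

1) |9 - 7| = 2, not 1  fails
2) S - U = 9 - 6 = 3  holds
3) 6 = 9*0 + 6, so 9 does not divide 6  fails
4) 3R + 5U = 3(7) + 5(6) = 51  holds
5) 9 / 9 = 1, so 9 divides 9  holds
6) values 9, 6, 7 are pairwise distinct  holds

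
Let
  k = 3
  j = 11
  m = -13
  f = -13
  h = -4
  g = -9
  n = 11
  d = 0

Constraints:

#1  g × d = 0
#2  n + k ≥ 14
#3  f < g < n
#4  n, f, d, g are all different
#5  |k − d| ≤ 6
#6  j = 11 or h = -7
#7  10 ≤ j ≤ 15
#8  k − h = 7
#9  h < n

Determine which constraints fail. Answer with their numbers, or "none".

None — every constraint holds.

#1 g × d = -9 × 0 = 0 — holds.
#2 n + k = 11 + 3 = 14; 14 ≥ 14 — holds.
#3 values -13 < -9 < 11 — holds.
#4 values 11, -13, 0, -9 are pairwise distinct — holds.
#5 |3 − 0| = 3; 3 ≤ 6 — holds.
#6 j = 11 = 11 (first disjunct) — holds.
#7 j = 11 lies in [10, 15] — holds.
#8 k − h = 3 − (-4) = 7 — holds.
#9 h = -4, n = 11; -4 < 11 — holds.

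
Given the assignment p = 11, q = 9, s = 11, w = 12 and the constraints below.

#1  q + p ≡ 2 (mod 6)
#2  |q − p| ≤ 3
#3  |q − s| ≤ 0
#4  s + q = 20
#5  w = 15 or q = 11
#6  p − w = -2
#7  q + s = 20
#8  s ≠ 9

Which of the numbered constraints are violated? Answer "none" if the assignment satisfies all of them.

#1 q + p = 20; 20 mod 6 = 2 — OK.
#2 |9 − 11| = 2; 2 ≤ 3 — OK.
#3 |9 − 11| = 2; 2 > 0, exceeds bound 0 — violated.
#4 s + q = 11 + 9 = 20 — OK.
#5 w = 12 ≠ 15 and q = 9 ≠ 11; both disjuncts false — violated.
#6 p − w = 11 − 12 = -1, not -2 — violated.
#7 q + s = 9 + 11 = 20 — OK.
#8 s = 11, and 11 ≠ 9 — OK.

Violated: 3, 5, and 6.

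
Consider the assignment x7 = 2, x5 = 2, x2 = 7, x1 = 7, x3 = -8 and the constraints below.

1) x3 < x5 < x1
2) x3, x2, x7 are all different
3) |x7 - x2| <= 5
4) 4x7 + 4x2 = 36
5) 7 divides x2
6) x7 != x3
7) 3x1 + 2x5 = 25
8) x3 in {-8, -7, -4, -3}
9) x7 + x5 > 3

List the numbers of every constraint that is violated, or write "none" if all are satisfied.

All constraints are satisfied.

1) values -8 < 2 < 7  yes
2) values -8, 7, 2 are pairwise distinct  yes
3) |2 - 7| = 5; 5 ≤ 5  yes
4) 4x7 + 4x2 = 4(2) + 4(7) = 36  yes
5) 7 / 7 = 1, so 7 divides 7  yes
6) x7 = 2, x3 = -8; distinct  yes
7) 3x1 + 2x5 = 3(7) + 2(2) = 25  yes
8) x3 = -8 is in {-8, -7, -4, -3}  yes
9) x7 + x5 = 2 + 2 = 4; 4 > 3  yes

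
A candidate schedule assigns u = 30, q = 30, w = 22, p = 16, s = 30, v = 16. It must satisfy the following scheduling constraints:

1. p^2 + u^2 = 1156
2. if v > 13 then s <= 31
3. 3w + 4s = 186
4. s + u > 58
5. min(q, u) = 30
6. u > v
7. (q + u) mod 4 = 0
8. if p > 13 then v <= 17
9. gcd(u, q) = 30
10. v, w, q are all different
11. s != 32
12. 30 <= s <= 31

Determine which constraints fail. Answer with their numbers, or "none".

1. p^2 + u^2 = 16^2 + 30^2 = 256 + 900 = 1156  holds
2. v = 16 > 13, so we need s ≤ 31; s = 30 ≤ 31  holds
3. 3w + 4s = 3(22) + 4(30) = 186  holds
4. s + u = 30 + 30 = 60; 60 > 58  holds
5. min(30, 30) = 30  holds
6. u = 30, v = 16; 30 > 16  holds
7. q + u = 60; 60 mod 4 = 0  holds
8. p = 16 > 13, so we need v ≤ 17; v = 16 ≤ 17  holds
9. gcd(30, 30) = 30  holds
10. values 16, 22, 30 are pairwise distinct  holds
11. s = 30, and 30 ≠ 32  holds
12. s = 30 lies in [30, 31]  holds

The assignment satisfies every constraint.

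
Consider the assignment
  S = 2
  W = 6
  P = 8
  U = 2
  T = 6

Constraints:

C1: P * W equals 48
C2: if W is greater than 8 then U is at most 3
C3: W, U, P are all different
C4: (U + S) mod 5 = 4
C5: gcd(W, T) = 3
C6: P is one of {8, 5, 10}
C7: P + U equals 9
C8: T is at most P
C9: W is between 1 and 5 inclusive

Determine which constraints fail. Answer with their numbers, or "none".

No — constraints 5, 7, and 9 are not satisfied.

C1: P * W = 8 * 6 = 48  ✓
C2: W = 6, not > 8; antecedent false, conditional vacuously true  ✓
C3: values 6, 2, 8 are pairwise distinct  ✓
C4: U + S = 4; 4 mod 5 = 4  ✓
C5: gcd(6, 6) = 6, not 3  ✗
C6: P = 8 is in {8, 5, 10}  ✓
C7: P + U = 8 + 2 = 10, not 9  ✗
C8: T = 6, P = 8; 6 ≤ 8  ✓
C9: W = 6 is outside [1, 5]  ✗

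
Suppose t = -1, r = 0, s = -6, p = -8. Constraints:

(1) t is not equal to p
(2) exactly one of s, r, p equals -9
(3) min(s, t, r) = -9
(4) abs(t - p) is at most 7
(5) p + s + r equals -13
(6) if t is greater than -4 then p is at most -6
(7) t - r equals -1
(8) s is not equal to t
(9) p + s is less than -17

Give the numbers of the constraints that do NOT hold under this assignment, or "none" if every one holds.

Constraints 2, 3, 5, and 9 are violated.

(1) t = -1, p = -8; distinct — holds.
(2) s=-6, r=0, p=-8; 0 of them equal -9, not exactly one — fails.
(3) min(-6, -1, 0) = -6, not -9 — fails.
(4) abs(-1 - (-8)) = 7; 7 ≤ 7 — holds.
(5) p + s + r = -8 + (-6) + 0 = -14, not -13 — fails.
(6) t = -1 > -4, so we need p ≤ -6; p = -8 ≤ -6 — holds.
(7) t - r = -1 - 0 = -1 — holds.
(8) s = -6, t = -1; distinct — holds.
(9) p + s = -8 + (-6) = -14; -14 ≥ -17, bound -17 not met — fails.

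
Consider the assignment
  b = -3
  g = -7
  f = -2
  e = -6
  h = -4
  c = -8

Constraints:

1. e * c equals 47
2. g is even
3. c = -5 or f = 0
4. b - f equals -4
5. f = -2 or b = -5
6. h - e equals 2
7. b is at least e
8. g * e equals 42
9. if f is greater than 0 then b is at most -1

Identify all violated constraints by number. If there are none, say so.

Constraints 1, 2, 3, and 4 are violated.

1. e * c = -6 * (-8) = 48, not 47  ✗
2. g = -7 is odd  ✗
3. c = -8 ≠ -5 and f = -2 ≠ 0; both disjuncts false  ✗
4. b - f = -3 - (-2) = -1, not -4  ✗
5. f = -2 = -2 (first disjunct)  ✓
6. h - e = -4 - (-6) = 2  ✓
7. b = -3, e = -6; -3 ≥ -6  ✓
8. g * e = -7 * (-6) = 42  ✓
9. f = -2, not > 0; antecedent false, conditional vacuously true  ✓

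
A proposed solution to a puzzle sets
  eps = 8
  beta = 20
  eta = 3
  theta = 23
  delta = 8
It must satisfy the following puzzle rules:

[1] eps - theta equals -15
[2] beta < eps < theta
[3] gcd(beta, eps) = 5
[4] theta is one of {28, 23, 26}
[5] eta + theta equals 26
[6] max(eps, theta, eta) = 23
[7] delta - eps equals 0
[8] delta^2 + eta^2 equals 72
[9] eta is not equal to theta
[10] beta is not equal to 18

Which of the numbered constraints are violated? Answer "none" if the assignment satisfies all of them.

[1] eps - theta = 8 - 23 = -15 — holds.
[2] values 20, 8, 23; beta = 20 is not < eps = 8 — fails.
[3] gcd(20, 8) = 4, not 5 — fails.
[4] theta = 23 is in {28, 23, 26} — holds.
[5] eta + theta = 3 + 23 = 26 — holds.
[6] max(8, 23, 3) = 23 — holds.
[7] delta - eps = 8 - 8 = 0 — holds.
[8] delta^2 + eta^2 = 8^2 + 3^2 = 64 + 9 = 73, not 72 — fails.
[9] eta = 3, theta = 23; distinct — holds.
[10] beta = 20, and 20 ≠ 18 — holds.

Constraints 2, 3, and 8 are violated.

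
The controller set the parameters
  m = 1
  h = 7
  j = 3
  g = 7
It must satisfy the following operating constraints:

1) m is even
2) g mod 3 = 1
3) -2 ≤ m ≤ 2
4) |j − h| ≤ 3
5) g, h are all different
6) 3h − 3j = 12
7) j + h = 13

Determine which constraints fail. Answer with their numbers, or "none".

Violated: 1, 4, 5, 7.

1) m = 1 is odd  ✘
2) 7 mod 3 = 1  ✔
3) m = 1 lies in [-2, 2]  ✔
4) |3 − 7| = 4; 4 > 3, exceeds bound 3  ✘
5) g = h = 7, not all different  ✘
6) 3h − 3j = 3(7) − 3(3) = 12  ✔
7) j + h = 3 + 7 = 10, not 13  ✘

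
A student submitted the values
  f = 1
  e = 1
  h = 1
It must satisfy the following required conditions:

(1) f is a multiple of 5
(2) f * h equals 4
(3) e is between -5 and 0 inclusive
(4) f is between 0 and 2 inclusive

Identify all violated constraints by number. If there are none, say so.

(1) 1 = 5*0 + 1, so 5 does not divide 1  ✗
(2) f * h = 1 * 1 = 1, not 4  ✗
(3) e = 1 is outside [-5, 0]  ✗
(4) f = 1 lies in [0, 2]  ✓

Violated: 1, 2, 3.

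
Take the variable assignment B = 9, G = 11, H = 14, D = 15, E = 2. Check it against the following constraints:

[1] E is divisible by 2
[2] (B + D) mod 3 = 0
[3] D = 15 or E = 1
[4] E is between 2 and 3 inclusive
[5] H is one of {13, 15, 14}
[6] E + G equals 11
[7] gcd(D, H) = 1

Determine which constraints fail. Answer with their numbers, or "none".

[1] 2 / 2 = 1, so 2 divides 2  yes
[2] B + D = 24; 24 mod 3 = 0  yes
[3] D = 15 = 15 (first disjunct)  yes
[4] E = 2 lies in [2, 3]  yes
[5] H = 14 is in {13, 15, 14}  yes
[6] E + G = 2 + 11 = 13, not 11  no
[7] gcd(15, 14) = 1  yes

The assignment fails constraint 6.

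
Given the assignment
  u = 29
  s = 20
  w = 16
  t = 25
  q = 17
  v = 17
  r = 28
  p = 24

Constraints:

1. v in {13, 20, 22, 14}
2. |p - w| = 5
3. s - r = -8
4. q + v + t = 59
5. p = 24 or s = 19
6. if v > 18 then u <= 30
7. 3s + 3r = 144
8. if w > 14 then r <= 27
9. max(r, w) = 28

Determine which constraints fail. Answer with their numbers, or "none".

1. v = 17 is not in {13, 20, 22, 14} — does not hold.
2. |24 - 16| = 8, not 5 — does not hold.
3. s - r = 20 - 28 = -8 — holds.
4. q + v + t = 17 + 17 + 25 = 59 — holds.
5. p = 24 = 24 (first disjunct) — holds.
6. v = 17, not > 18; antecedent false, conditional vacuously true — holds.
7. 3s + 3r = 3(20) + 3(28) = 144 — holds.
8. w = 16 > 14, so we need r ≤ 27; but r = 28 > 27 — does not hold.
9. max(28, 16) = 28 — holds.

The assignment fails constraints 1, 2, and 8.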